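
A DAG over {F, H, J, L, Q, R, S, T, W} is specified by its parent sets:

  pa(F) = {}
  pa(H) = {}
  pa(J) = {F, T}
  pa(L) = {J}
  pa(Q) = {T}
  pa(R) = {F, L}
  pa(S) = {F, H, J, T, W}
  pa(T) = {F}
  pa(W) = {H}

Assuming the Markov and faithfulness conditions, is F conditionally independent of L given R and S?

Enumerating the 6 paths from F to L and testing each for blocking by {R, S}:
Path 1: F → J → L
  J is a chain and J is not conditioned on — no node blocks this path, so it is active.
Path 2: F → T → J → L
  T is a chain and T is not conditioned on; J is a chain and J is not conditioned on — no node blocks this path, so it is active.
Path 3: F → T → S ← J → L
  T is a chain and T is not conditioned on; S is a collider and S is conditioned on, which opens it; J is a fork and J is not conditioned on — no node blocks this path, so it is active.
Path 4: F → S ← J → L
  S is a collider and S is conditioned on, which opens it; J is a fork and J is not conditioned on — no node blocks this path, so it is active.
Path 5: F → S ← T → J → L
  S is a collider and S is conditioned on, which opens it; T is a fork and T is not conditioned on; J is a chain and J is not conditioned on — no node blocks this path, so it is active.
Path 6: F → R ← L
  R is a collider and R is conditioned on, which opens it — no node blocks this path, so it is active.
Since the path F → J → L is active, F and L are not d-separated given {R, S}.

No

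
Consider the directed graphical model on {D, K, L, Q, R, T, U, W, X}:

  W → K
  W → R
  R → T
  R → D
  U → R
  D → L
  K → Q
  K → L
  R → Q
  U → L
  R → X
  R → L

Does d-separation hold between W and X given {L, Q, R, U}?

Yes

Enumerating the 5 paths from W to X and testing each for blocking by {L, Q, R, U}:
Path 1: W → K → L ← D ← R → X
  R is a fork here and R is conditioned on, so the path is blocked at R.
Path 2: W → K → L ← R → X
  R is a fork here and R is conditioned on, so the path is blocked at R.
Path 3: W → K → L ← U → R → X
  U is a fork here and U is conditioned on, so the path is blocked at U.
Path 4: W → K → Q ← R → X
  R is a fork here and R is conditioned on, so the path is blocked at R.
Path 5: W → R → X
  R is a chain here and R is conditioned on, so the path is blocked at R.
Every path is blocked, so W and X are d-separated given {L, Q, R, U}.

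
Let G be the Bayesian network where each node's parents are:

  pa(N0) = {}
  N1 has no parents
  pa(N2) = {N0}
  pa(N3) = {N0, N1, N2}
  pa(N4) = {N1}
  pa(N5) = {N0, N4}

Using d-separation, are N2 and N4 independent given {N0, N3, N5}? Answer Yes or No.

We examine all 4 paths between N2 and N4:
Path 1: N2 ← N0 → N5 ← N4
  N0 is a fork here and N0 is conditioned on, so the path is blocked at N0.
Path 2: N2 ← N0 → N3 ← N1 → N4
  N0 is a fork here and N0 is conditioned on, so the path is blocked at N0.
Path 3: N2 → N3 ← N1 → N4
  N3 is a collider and N3 is conditioned on, which opens it; N1 is a fork and N1 is not conditioned on — no node blocks this path, so it is active.
Path 4: N2 → N3 ← N0 → N5 ← N4
  N0 is a fork here and N0 is conditioned on, so the path is blocked at N0.
At least one path is unblocked, so d-separation fails.

No — N2 and N4 are not d-separated given {N0, N3, N5}.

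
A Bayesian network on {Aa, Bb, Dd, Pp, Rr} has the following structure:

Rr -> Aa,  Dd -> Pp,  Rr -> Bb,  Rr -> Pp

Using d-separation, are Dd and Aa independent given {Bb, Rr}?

The only undirected path from Dd to Aa is:
  1. Dd → Pp ← Rr → Aa — Pp:collider[blocks]; Rr:fork[blocks] ⇒ blocked
Every path is blocked, so Dd and Aa are d-separated given {Bb, Rr}.

Yes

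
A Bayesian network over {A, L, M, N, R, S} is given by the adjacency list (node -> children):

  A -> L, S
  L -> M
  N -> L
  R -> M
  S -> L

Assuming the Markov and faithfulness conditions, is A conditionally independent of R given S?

There are 2 undirected paths between A and R; checking each against the conditioning set {S}:
Path 1: A → S → L → M ← R
  S is a chain here and S is conditioned on, so the path is blocked at S.
Path 2: A → L → M ← R
  M is a collider here and neither M nor any of its descendants is conditioned on, so the collider stays closed — the path is blocked at M.
Every path is blocked, so A and R are d-separated given {S}.

Yes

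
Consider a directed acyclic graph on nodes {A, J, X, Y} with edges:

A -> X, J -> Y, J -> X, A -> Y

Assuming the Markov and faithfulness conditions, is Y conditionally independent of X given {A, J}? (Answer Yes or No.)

We examine all 2 paths between Y and X:
  1. Y ← A → X — A:fork[blocks] ⇒ blocked
  2. Y ← J → X — J:fork[blocks] ⇒ blocked
All paths are blocked; Y ⊥ X | {A, J} holds.

Yes — Y and X are d-separated given {A, J}.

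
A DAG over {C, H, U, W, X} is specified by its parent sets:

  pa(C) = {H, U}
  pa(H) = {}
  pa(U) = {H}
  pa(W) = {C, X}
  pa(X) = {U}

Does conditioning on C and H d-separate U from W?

No

There are 3 undirected paths between U and W; checking each against the conditioning set {C, H}:
Path 1: U → C → W
  C is a chain here and C is conditioned on, so the path is blocked at C.
Path 2: U ← H → C → W
  H is a fork here and H is conditioned on, so the path is blocked at H.
Path 3: U → X → W
  X is a chain and X is not conditioned on — no node blocks this path, so it is active.
Because an active path exists, U and W are not d-separated.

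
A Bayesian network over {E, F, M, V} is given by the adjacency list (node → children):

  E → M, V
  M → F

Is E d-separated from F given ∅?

Only one path connects E and F:
  1. E → M → F — M:chain[open] ⇒ active
At least one path is unblocked, so d-separation fails.

No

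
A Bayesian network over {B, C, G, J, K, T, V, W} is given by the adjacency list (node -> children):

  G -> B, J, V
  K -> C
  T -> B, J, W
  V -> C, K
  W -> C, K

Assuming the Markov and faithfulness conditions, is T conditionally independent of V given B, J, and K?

There are 6 undirected paths between T and V; checking each against the conditioning set {B, J, K}:
Path 1: T → B ← G → V
  B is a collider and B is conditioned on, which opens it; G is a fork and G is not conditioned on — no node blocks this path, so it is active.
Path 2: T → J ← G → V
  J is a collider and J is conditioned on, which opens it; G is a fork and G is not conditioned on — no node blocks this path, so it is active.
Path 3: T → W → K ← V
  W is a chain and W is not conditioned on; K is a collider and K is conditioned on, which opens it — no node blocks this path, so it is active.
Path 4: T → W → K → C ← V
  K is a chain here and K is conditioned on, so the path is blocked at K.
Path 5: T → W → C ← V
  C is a collider here and neither C nor any of its descendants is conditioned on, so the collider stays closed — the path is blocked at C.
Path 6: T → W → C ← K ← V
  C is a collider here and neither C nor any of its descendants is conditioned on, so the collider stays closed — the path is blocked at C.
Since the path T → B ← G → V is active, T and V are not d-separated given {B, J, K}.

No — T and V are not d-separated given {B, J, K}.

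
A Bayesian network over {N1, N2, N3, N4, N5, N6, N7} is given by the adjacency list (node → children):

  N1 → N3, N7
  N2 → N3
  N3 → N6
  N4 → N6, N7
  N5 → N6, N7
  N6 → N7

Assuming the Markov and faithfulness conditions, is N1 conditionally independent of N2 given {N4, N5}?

Yes — N1 and N2 are d-separated given {N4, N5}.

4 paths connect N1 and N2; each must be blocked for d-separation to hold:
  1. N1 → N3 ← N2 — N3:collider[blocks] ⇒ blocked
  2. N1 → N7 ← N5 → N6 ← N3 ← N2 — N7:collider[blocks]; N5:fork[blocks]; N6:collider[blocks]; N3:chain[open] ⇒ blocked
  3. N1 → N7 ← N4 → N6 ← N3 ← N2 — N7:collider[blocks]; N4:fork[blocks]; N6:collider[blocks]; N3:chain[open] ⇒ blocked
  4. N1 → N7 ← N6 ← N3 ← N2 — N7:collider[blocks]; N6:chain[open]; N3:chain[open] ⇒ blocked
Since every path is blocked, d-separation holds.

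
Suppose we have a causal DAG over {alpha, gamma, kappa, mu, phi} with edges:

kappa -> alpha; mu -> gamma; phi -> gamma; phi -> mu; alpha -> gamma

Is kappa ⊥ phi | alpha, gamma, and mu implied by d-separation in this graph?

Yes

We examine all 2 paths between kappa and phi:
  1. kappa → alpha → gamma ← mu ← phi — alpha:chain[blocks]; gamma:collider[open]; mu:chain[blocks] ⇒ blocked
  2. kappa → alpha → gamma ← phi — alpha:chain[blocks]; gamma:collider[open] ⇒ blocked
Since every path is blocked, d-separation holds.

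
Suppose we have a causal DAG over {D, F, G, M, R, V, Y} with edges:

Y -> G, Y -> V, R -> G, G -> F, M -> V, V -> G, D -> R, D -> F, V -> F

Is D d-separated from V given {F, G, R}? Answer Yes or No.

No — D and V are not d-separated given {F, G, R}.

Enumerating the 6 paths from D to V and testing each for blocking by {F, G, R}:
  1. D → F ← V — F:collider[open] ⇒ active
  2. D → F ← G ← Y → V — F:collider[open]; G:chain[blocks]; Y:fork[open] ⇒ blocked
  3. D → F ← G ← V — F:collider[open]; G:chain[blocks] ⇒ blocked
  4. D → R → G ← Y → V — R:chain[blocks]; G:collider[open]; Y:fork[open] ⇒ blocked
  5. D → R → G → F ← V — R:chain[blocks]; G:chain[blocks]; F:collider[open] ⇒ blocked
  6. D → R → G ← V — R:chain[blocks]; G:collider[open] ⇒ blocked
Because an active path exists, D and V are not d-separated.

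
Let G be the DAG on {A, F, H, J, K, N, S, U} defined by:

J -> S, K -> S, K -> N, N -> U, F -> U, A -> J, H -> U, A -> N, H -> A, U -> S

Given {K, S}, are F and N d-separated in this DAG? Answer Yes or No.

Enumerating the 5 paths from F to N and testing each for blocking by {K, S}:
  1. F → U ← N — U:collider[open] ⇒ active
  2. F → U ← H → A → N — U:collider[open]; H:fork[open]; A:chain[open] ⇒ active
  3. F → U ← H → A → J → S ← K → N — U:collider[open]; H:fork[open]; A:chain[open]; J:chain[open]; S:collider[open]; K:fork[blocks] ⇒ blocked
  4. F → U → S ← J ← A → N — U:chain[open]; S:collider[open]; J:chain[open]; A:fork[open] ⇒ active
  5. F → U → S ← K → N — U:chain[open]; S:collider[open]; K:fork[blocks] ⇒ blocked
Because an active path exists, F and N are not d-separated.

No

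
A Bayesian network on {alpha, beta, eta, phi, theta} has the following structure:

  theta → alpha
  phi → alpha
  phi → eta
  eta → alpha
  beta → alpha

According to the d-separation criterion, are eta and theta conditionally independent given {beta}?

There are 2 undirected paths between eta and theta; checking each against the conditioning set {beta}:
Path 1: eta → alpha ← theta
  alpha is a collider here and neither alpha nor any of its descendants is conditioned on, so the collider stays closed — the path is blocked at alpha.
Path 2: eta ← phi → alpha ← theta
  alpha is a collider here and neither alpha nor any of its descendants is conditioned on, so the collider stays closed — the path is blocked at alpha.
Since every path is blocked, d-separation holds.

Yes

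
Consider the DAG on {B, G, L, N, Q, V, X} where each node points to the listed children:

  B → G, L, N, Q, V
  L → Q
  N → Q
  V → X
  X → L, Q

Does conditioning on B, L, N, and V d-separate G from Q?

Enumerating the 6 paths from G to Q and testing each for blocking by {B, L, N, V}:
Path 1: G ← B → Q
  B is a fork here and B is conditioned on, so the path is blocked at B.
Path 2: G ← B → L → Q
  B is a fork here and B is conditioned on, so the path is blocked at B.
Path 3: G ← B → L ← X → Q
  B is a fork here and B is conditioned on, so the path is blocked at B.
Path 4: G ← B → V → X → Q
  B is a fork here and B is conditioned on, so the path is blocked at B.
Path 5: G ← B → V → X → L → Q
  B is a fork here and B is conditioned on, so the path is blocked at B.
Path 6: G ← B → N → Q
  B is a fork here and B is conditioned on, so the path is blocked at B.
Since every path is blocked, d-separation holds.

Yes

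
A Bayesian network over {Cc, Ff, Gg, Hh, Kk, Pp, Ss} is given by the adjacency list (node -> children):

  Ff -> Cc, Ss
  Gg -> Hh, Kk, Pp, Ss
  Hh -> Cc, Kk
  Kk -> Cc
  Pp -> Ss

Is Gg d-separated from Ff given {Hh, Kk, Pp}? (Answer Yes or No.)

Yes — Gg and Ff are d-separated given {Hh, Kk, Pp}.

We examine all 6 paths between Gg and Ff:
Path 1: Gg → Pp → Ss ← Ff
  Pp is a chain here and Pp is conditioned on, so the path is blocked at Pp.
Path 2: Gg → Ss ← Ff
  Ss is a collider here and neither Ss nor any of its descendants is conditioned on, so the collider stays closed — the path is blocked at Ss.
Path 3: Gg → Hh → Cc ← Ff
  Hh is a chain here and Hh is conditioned on, so the path is blocked at Hh.
Path 4: Gg → Hh → Kk → Cc ← Ff
  Hh is a chain here and Hh is conditioned on, so the path is blocked at Hh.
Path 5: Gg → Kk → Cc ← Ff
  Kk is a chain here and Kk is conditioned on, so the path is blocked at Kk.
Path 6: Gg → Kk ← Hh → Cc ← Ff
  Hh is a fork here and Hh is conditioned on, so the path is blocked at Hh.
Every path is blocked, so Gg and Ff are d-separated given {Hh, Kk, Pp}.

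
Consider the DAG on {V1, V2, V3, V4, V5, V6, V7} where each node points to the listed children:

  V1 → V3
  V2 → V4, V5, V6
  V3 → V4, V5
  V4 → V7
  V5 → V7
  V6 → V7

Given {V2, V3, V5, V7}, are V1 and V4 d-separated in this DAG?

There are 5 undirected paths between V1 and V4; checking each against the conditioning set {V2, V3, V5, V7}:
  1. V1 → V3 → V4 — V3:chain[blocks] ⇒ blocked
  2. V1 → V3 → V5 ← V2 → V6 → V7 ← V4 — V3:chain[blocks]; V5:collider[open]; V2:fork[blocks]; V6:chain[open]; V7:collider[open] ⇒ blocked
  3. V1 → V3 → V5 ← V2 → V4 — V3:chain[blocks]; V5:collider[open]; V2:fork[blocks] ⇒ blocked
  4. V1 → V3 → V5 → V7 ← V6 ← V2 → V4 — V3:chain[blocks]; V5:chain[blocks]; V7:collider[open]; V6:chain[open]; V2:fork[blocks] ⇒ blocked
  5. V1 → V3 → V5 → V7 ← V4 — V3:chain[blocks]; V5:chain[blocks]; V7:collider[open] ⇒ blocked
Every path is blocked, so V1 and V4 are d-separated given {V2, V3, V5, V7}.

Yes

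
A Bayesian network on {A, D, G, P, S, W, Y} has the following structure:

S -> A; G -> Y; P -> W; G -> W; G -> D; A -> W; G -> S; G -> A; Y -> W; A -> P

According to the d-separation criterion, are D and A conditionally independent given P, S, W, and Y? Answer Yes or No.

No

There are 6 undirected paths between D and A; checking each against the conditioning set {P, S, W, Y}:
  1. D ← G → W ← P ← A — G:fork[open]; W:collider[open]; P:chain[blocks] ⇒ blocked
  2. D ← G → W ← A — G:fork[open]; W:collider[open] ⇒ active
  3. D ← G → Y → W ← P ← A — G:fork[open]; Y:chain[blocks]; W:collider[open]; P:chain[blocks] ⇒ blocked
  4. D ← G → Y → W ← A — G:fork[open]; Y:chain[blocks]; W:collider[open] ⇒ blocked
  5. D ← G → S → A — G:fork[open]; S:chain[blocks] ⇒ blocked
  6. D ← G → A — G:fork[open] ⇒ active
At least one path is unblocked, so d-separation fails.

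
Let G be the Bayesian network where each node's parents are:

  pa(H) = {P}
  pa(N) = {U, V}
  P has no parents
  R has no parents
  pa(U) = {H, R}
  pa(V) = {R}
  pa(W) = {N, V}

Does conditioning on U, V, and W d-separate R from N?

Yes

Enumerating the 3 paths from R to N and testing each for blocking by {U, V, W}:
Path 1: R → U → N
  U is a chain here and U is conditioned on, so the path is blocked at U.
Path 2: R → V → W ← N
  V is a chain here and V is conditioned on, so the path is blocked at V.
Path 3: R → V → N
  V is a chain here and V is conditioned on, so the path is blocked at V.
All paths are blocked; R ⊥ N | {U, V, W} holds.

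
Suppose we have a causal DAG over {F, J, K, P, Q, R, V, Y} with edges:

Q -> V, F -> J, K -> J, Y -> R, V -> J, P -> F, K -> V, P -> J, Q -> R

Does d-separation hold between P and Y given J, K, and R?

We examine all 4 paths between P and Y:
Path 1: P → F → J ← K → V ← Q → R ← Y
  K is a fork here and K is conditioned on, so the path is blocked at K.
Path 2: P → F → J ← V ← Q → R ← Y
  F is a chain and F is not conditioned on; J is a collider and J is conditioned on, which opens it; V is a chain and V is not conditioned on; Q is a fork and Q is not conditioned on; R is a collider and R is conditioned on, which opens it — no node blocks this path, so it is active.
Path 3: P → J ← K → V ← Q → R ← Y
  K is a fork here and K is conditioned on, so the path is blocked at K.
Path 4: P → J ← V ← Q → R ← Y
  J is a collider and J is conditioned on, which opens it; V is a chain and V is not conditioned on; Q is a fork and Q is not conditioned on; R is a collider and R is conditioned on, which opens it — no node blocks this path, so it is active.
Since the path P → F → J ← V ← Q → R ← Y is active, P and Y are not d-separated given {J, K, R}.

No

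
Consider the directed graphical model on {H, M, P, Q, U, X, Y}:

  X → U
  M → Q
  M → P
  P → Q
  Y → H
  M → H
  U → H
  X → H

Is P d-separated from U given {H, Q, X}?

No

We examine all 4 paths between P and U:
  1. P → Q ← M → H ← X → U — Q:collider[open]; M:fork[open]; H:collider[open]; X:fork[blocks] ⇒ blocked
  2. P → Q ← M → H ← U — Q:collider[open]; M:fork[open]; H:collider[open] ⇒ active
  3. P ← M → H ← X → U — M:fork[open]; H:collider[open]; X:fork[blocks] ⇒ blocked
  4. P ← M → H ← U — M:fork[open]; H:collider[open] ⇒ active
Since the path P → Q ← M → H ← U is active, P and U are not d-separated given {H, Q, X}.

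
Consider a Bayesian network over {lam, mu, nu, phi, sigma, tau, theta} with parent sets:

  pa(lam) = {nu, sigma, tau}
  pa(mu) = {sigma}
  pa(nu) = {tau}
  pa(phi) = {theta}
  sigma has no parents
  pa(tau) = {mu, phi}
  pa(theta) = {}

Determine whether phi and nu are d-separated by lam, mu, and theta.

No

We examine all 3 paths between phi and nu:
  1. phi → tau ← mu ← sigma → lam ← nu — tau:collider[open]; mu:chain[blocks]; sigma:fork[open]; lam:collider[open] ⇒ blocked
  2. phi → tau → nu — tau:chain[open] ⇒ active
  3. phi → tau → lam ← nu — tau:chain[open]; lam:collider[open] ⇒ active
At least one path is unblocked, so d-separation fails.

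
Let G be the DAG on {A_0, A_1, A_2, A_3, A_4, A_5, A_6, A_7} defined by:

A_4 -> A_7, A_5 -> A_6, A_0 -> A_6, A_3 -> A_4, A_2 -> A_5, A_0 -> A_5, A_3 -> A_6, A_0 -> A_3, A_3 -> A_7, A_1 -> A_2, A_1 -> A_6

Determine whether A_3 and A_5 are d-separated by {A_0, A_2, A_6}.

No

There are 6 undirected paths between A_3 and A_5; checking each against the conditioning set {A_0, A_2, A_6}:
  1. A_3 → A_6 ← A_1 → A_2 → A_5 — A_6:collider[open]; A_1:fork[open]; A_2:chain[blocks] ⇒ blocked
  2. A_3 → A_6 ← A_5 — A_6:collider[open] ⇒ active
  3. A_3 → A_6 ← A_0 → A_5 — A_6:collider[open]; A_0:fork[blocks] ⇒ blocked
  4. A_3 ← A_0 → A_5 — A_0:fork[blocks] ⇒ blocked
  5. A_3 ← A_0 → A_6 ← A_1 → A_2 → A_5 — A_0:fork[blocks]; A_6:collider[open]; A_1:fork[open]; A_2:chain[blocks] ⇒ blocked
  6. A_3 ← A_0 → A_6 ← A_5 — A_0:fork[blocks]; A_6:collider[open] ⇒ blocked
Since the path A_3 → A_6 ← A_5 is active, A_3 and A_5 are not d-separated given {A_0, A_2, A_6}.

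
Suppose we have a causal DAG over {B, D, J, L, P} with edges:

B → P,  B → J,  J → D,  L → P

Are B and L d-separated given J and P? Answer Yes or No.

No

Only one path connects B and L:
Path 1: B → P ← L
  P is a collider and P is conditioned on, which opens it — no node blocks this path, so it is active.
Since the path B → P ← L is active, B and L are not d-separated given {J, P}.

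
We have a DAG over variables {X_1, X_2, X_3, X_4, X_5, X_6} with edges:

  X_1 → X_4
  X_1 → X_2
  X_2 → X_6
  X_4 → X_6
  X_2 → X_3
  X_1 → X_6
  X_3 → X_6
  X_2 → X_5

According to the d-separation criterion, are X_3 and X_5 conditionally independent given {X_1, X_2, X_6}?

Enumerating the 4 paths from X_3 to X_5 and testing each for blocking by {X_1, X_2, X_6}:
  1. X_3 ← X_2 → X_5 — X_2:fork[blocks] ⇒ blocked
  2. X_3 → X_6 ← X_4 ← X_1 → X_2 → X_5 — X_6:collider[open]; X_4:chain[open]; X_1:fork[blocks]; X_2:chain[blocks] ⇒ blocked
  3. X_3 → X_6 ← X_2 → X_5 — X_6:collider[open]; X_2:fork[blocks] ⇒ blocked
  4. X_3 → X_6 ← X_1 → X_2 → X_5 — X_6:collider[open]; X_1:fork[blocks]; X_2:chain[blocks] ⇒ blocked
Since every path is blocked, d-separation holds.

Yes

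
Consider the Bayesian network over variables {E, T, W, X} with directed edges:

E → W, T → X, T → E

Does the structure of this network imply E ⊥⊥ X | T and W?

Yes

There is one path between E and X:
Path 1: E ← T → X
  T is a fork here and T is conditioned on, so the path is blocked at T.
Every path is blocked, so E and X are d-separated given {T, W}.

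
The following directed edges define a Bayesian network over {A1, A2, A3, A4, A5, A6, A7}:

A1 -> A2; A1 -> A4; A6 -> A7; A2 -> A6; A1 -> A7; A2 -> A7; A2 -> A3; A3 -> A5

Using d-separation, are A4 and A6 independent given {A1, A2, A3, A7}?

We examine all 4 paths between A4 and A6:
Path 1: A4 ← A1 → A2 → A6
  A1 is a fork here and A1 is conditioned on, so the path is blocked at A1.
Path 2: A4 ← A1 → A2 → A7 ← A6
  A1 is a fork here and A1 is conditioned on, so the path is blocked at A1.
Path 3: A4 ← A1 → A7 ← A6
  A1 is a fork here and A1 is conditioned on, so the path is blocked at A1.
Path 4: A4 ← A1 → A7 ← A2 → A6
  A1 is a fork here and A1 is conditioned on, so the path is blocked at A1.
Every path is blocked, so A4 and A6 are d-separated given {A1, A2, A3, A7}.

Yes — A4 and A6 are d-separated given {A1, A2, A3, A7}.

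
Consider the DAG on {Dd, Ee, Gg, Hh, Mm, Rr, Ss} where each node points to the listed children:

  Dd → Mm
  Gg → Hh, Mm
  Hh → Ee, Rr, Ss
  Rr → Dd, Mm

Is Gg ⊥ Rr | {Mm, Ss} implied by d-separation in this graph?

Enumerating the 3 paths from Gg to Rr and testing each for blocking by {Mm, Ss}:
Path 1: Gg → Hh → Rr
  Hh is a chain and Hh is not conditioned on — no node blocks this path, so it is active.
Path 2: Gg → Mm ← Rr
  Mm is a collider and Mm is conditioned on, which opens it — no node blocks this path, so it is active.
Path 3: Gg → Mm ← Dd ← Rr
  Mm is a collider and Mm is conditioned on, which opens it; Dd is a chain and Dd is not conditioned on — no node blocks this path, so it is active.
Since the path Gg → Hh → Rr is active, Gg and Rr are not d-separated given {Mm, Ss}.

No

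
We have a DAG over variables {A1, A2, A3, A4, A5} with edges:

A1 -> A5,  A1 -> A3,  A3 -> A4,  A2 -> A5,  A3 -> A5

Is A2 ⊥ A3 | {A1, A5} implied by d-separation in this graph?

There are 2 undirected paths between A2 and A3; checking each against the conditioning set {A1, A5}:
Path 1: A2 → A5 ← A3
  A5 is a collider and A5 is conditioned on, which opens it — no node blocks this path, so it is active.
Path 2: A2 → A5 ← A1 → A3
  A1 is a fork here and A1 is conditioned on, so the path is blocked at A1.
Because an active path exists, A2 and A3 are not d-separated.

No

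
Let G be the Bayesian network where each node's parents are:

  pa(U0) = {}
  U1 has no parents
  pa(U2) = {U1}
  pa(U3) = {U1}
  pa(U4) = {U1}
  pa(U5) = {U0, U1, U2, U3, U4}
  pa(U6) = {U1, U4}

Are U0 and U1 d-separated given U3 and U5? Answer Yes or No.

No

We examine all 5 paths between U0 and U1:
  1. U0 → U5 ← U1 — U5:collider[open] ⇒ active
  2. U0 → U5 ← U3 ← U1 — U5:collider[open]; U3:chain[blocks] ⇒ blocked
  3. U0 → U5 ← U2 ← U1 — U5:collider[open]; U2:chain[open] ⇒ active
  4. U0 → U5 ← U4 ← U1 — U5:collider[open]; U4:chain[open] ⇒ active
  5. U0 → U5 ← U4 → U6 ← U1 — U5:collider[open]; U4:fork[open]; U6:collider[blocks] ⇒ blocked
Since the path U0 → U5 ← U1 is active, U0 and U1 are not d-separated given {U3, U5}.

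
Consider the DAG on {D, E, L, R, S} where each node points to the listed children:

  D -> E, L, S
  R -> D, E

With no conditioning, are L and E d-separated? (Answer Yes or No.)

Enumerating the 2 paths from L to E and testing each for blocking by ∅:
  1. L ← D ← R → E — D:chain[open]; R:fork[open] ⇒ active
  2. L ← D → E — D:fork[open] ⇒ active
Because an active path exists, L and E are not d-separated.

No — L and E are not d-separated given ∅.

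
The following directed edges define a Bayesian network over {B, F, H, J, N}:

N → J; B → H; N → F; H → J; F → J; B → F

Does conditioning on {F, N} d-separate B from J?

No

There are 3 undirected paths between B and J; checking each against the conditioning set {F, N}:
Path 1: B → F ← N → J
  N is a fork here and N is conditioned on, so the path is blocked at N.
Path 2: B → F → J
  F is a chain here and F is conditioned on, so the path is blocked at F.
Path 3: B → H → J
  H is a chain and H is not conditioned on — no node blocks this path, so it is active.
At least one path is unblocked, so d-separation fails.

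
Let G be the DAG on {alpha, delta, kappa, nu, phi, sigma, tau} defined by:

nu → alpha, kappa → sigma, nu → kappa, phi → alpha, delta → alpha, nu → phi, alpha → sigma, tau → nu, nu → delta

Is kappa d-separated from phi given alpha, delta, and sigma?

We examine all 6 paths between kappa and phi:
  1. kappa ← nu → alpha ← phi — nu:fork[open]; alpha:collider[open] ⇒ active
  2. kappa ← nu → delta → alpha ← phi — nu:fork[open]; delta:chain[blocks]; alpha:collider[open] ⇒ blocked
  3. kappa ← nu → phi — nu:fork[open] ⇒ active
  4. kappa → sigma ← alpha ← nu → phi — sigma:collider[open]; alpha:chain[blocks]; nu:fork[open] ⇒ blocked
  5. kappa → sigma ← alpha ← delta ← nu → phi — sigma:collider[open]; alpha:chain[blocks]; delta:chain[blocks]; nu:fork[open] ⇒ blocked
  6. kappa → sigma ← alpha ← phi — sigma:collider[open]; alpha:chain[blocks] ⇒ blocked
Because an active path exists, kappa and phi are not d-separated.

No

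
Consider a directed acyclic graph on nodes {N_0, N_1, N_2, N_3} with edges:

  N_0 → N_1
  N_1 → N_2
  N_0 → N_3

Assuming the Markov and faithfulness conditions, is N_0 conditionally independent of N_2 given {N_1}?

There is one path between N_0 and N_2:
Path 1: N_0 → N_1 → N_2
  N_1 is a chain here and N_1 is conditioned on, so the path is blocked at N_1.
Every path is blocked, so N_0 and N_2 are d-separated given {N_1}.

Yes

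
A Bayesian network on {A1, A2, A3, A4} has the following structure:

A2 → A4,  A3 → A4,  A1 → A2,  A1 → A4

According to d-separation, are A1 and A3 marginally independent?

We examine all 2 paths between A1 and A3:
Path 1: A1 → A2 → A4 ← A3
  A4 is a collider here and neither A4 nor any of its descendants is conditioned on, so the collider stays closed — the path is blocked at A4.
Path 2: A1 → A4 ← A3
  A4 is a collider here and neither A4 nor any of its descendants is conditioned on, so the collider stays closed — the path is blocked at A4.
All paths are blocked; A1 ⊥ A3 | ∅ holds.

Yes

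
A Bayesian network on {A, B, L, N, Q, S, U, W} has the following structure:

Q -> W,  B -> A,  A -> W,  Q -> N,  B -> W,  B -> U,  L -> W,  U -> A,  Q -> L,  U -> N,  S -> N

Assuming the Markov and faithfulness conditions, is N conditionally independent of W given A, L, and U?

Enumerating the 6 paths from N to W and testing each for blocking by {A, L, U}:
Path 1: N ← U ← B → A → W
  U is a chain here and U is conditioned on, so the path is blocked at U.
Path 2: N ← U ← B → W
  U is a chain here and U is conditioned on, so the path is blocked at U.
Path 3: N ← U → A ← B → W
  U is a fork here and U is conditioned on, so the path is blocked at U.
Path 4: N ← U → A → W
  U is a fork here and U is conditioned on, so the path is blocked at U.
Path 5: N ← Q → L → W
  L is a chain here and L is conditioned on, so the path is blocked at L.
Path 6: N ← Q → W
  Q is a fork and Q is not conditioned on — no node blocks this path, so it is active.
Because an active path exists, N and W are not d-separated.

No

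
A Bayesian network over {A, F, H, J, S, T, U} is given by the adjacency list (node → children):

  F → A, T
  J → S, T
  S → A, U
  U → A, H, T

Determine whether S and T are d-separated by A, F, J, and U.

Yes

Enumerating the 5 paths from S to T and testing each for blocking by {A, F, J, U}:
Path 1: S ← J → T
  J is a fork here and J is conditioned on, so the path is blocked at J.
Path 2: S → U → A ← F → T
  U is a chain here and U is conditioned on, so the path is blocked at U.
Path 3: S → U → T
  U is a chain here and U is conditioned on, so the path is blocked at U.
Path 4: S → A ← U → T
  U is a fork here and U is conditioned on, so the path is blocked at U.
Path 5: S → A ← F → T
  F is a fork here and F is conditioned on, so the path is blocked at F.
Since every path is blocked, d-separation holds.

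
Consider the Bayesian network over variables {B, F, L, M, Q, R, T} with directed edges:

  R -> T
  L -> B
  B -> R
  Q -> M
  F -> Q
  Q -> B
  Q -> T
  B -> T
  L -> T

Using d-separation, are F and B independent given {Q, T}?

We examine all 4 paths between F and B:
  1. F → Q → T ← L → B — Q:chain[blocks]; T:collider[open]; L:fork[open] ⇒ blocked
  2. F → Q → T ← R ← B — Q:chain[blocks]; T:collider[open]; R:chain[open] ⇒ blocked
  3. F → Q → T ← B — Q:chain[blocks]; T:collider[open] ⇒ blocked
  4. F → Q → B — Q:chain[blocks] ⇒ blocked
Since every path is blocked, d-separation holds.

Yes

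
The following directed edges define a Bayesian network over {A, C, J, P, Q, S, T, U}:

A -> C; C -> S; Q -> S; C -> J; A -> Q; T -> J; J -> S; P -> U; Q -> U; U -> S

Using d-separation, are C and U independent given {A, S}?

We examine all 6 paths between C and U:
  1. C ← A → Q → U — A:fork[blocks]; Q:chain[open] ⇒ blocked
  2. C ← A → Q → S ← U — A:fork[blocks]; Q:chain[open]; S:collider[open] ⇒ blocked
  3. C → S ← Q → U — S:collider[open]; Q:fork[open] ⇒ active
  4. C → S ← U — S:collider[open] ⇒ active
  5. C → J → S ← Q → U — J:chain[open]; S:collider[open]; Q:fork[open] ⇒ active
  6. C → J → S ← U — J:chain[open]; S:collider[open] ⇒ active
Because an active path exists, C and U are not d-separated.

No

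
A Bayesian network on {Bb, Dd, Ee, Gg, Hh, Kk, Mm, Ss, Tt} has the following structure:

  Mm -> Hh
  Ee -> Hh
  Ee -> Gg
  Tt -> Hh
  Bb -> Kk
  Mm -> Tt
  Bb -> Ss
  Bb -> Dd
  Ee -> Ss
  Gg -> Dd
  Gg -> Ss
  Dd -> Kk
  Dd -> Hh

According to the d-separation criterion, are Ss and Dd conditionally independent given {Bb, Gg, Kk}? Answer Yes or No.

Yes

We examine all 6 paths between Ss and Dd:
Path 1: Ss ← Bb → Kk ← Dd
  Bb is a fork here and Bb is conditioned on, so the path is blocked at Bb.
Path 2: Ss ← Bb → Dd
  Bb is a fork here and Bb is conditioned on, so the path is blocked at Bb.
Path 3: Ss ← Gg → Dd
  Gg is a fork here and Gg is conditioned on, so the path is blocked at Gg.
Path 4: Ss ← Gg ← Ee → Hh ← Dd
  Gg is a chain here and Gg is conditioned on, so the path is blocked at Gg.
Path 5: Ss ← Ee → Gg → Dd
  Gg is a chain here and Gg is conditioned on, so the path is blocked at Gg.
Path 6: Ss ← Ee → Hh ← Dd
  Hh is a collider here and neither Hh nor any of its descendants is conditioned on, so the collider stays closed — the path is blocked at Hh.
Since every path is blocked, d-separation holds.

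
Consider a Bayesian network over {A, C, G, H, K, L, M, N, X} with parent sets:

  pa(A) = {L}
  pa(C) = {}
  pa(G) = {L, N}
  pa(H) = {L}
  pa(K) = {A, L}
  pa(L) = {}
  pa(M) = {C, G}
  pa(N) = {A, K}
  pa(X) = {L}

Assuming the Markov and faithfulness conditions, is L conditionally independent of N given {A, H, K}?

There are 5 undirected paths between L and N; checking each against the conditioning set {A, H, K}:
  1. L → G ← N — G:collider[blocks] ⇒ blocked
  2. L → K → N — K:chain[blocks] ⇒ blocked
  3. L → K ← A → N — K:collider[open]; A:fork[blocks] ⇒ blocked
  4. L → A → N — A:chain[blocks] ⇒ blocked
  5. L → A → K → N — A:chain[blocks]; K:chain[blocks] ⇒ blocked
Every path is blocked, so L and N are d-separated given {A, H, K}.

Yes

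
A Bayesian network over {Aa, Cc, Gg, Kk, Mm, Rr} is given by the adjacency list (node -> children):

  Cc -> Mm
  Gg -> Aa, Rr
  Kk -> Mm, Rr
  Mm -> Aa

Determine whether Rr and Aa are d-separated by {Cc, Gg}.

No

We examine all 2 paths between Rr and Aa:
  1. Rr ← Kk → Mm → Aa — Kk:fork[open]; Mm:chain[open] ⇒ active
  2. Rr ← Gg → Aa — Gg:fork[blocks] ⇒ blocked
At least one path is unblocked, so d-separation fails.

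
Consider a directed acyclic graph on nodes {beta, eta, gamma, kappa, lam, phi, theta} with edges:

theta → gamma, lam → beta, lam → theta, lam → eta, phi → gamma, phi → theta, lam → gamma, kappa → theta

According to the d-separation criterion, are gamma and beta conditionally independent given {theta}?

No

Enumerating the 3 paths from gamma to beta and testing each for blocking by {theta}:
Path 1: gamma ← theta ← lam → beta
  theta is a chain here and theta is conditioned on, so the path is blocked at theta.
Path 2: gamma ← lam → beta
  lam is a fork and lam is not conditioned on — no node blocks this path, so it is active.
Path 3: gamma ← phi → theta ← lam → beta
  phi is a fork and phi is not conditioned on; theta is a collider and theta is conditioned on, which opens it; lam is a fork and lam is not conditioned on — no node blocks this path, so it is active.
Since the path gamma ← lam → beta is active, gamma and beta are not d-separated given {theta}.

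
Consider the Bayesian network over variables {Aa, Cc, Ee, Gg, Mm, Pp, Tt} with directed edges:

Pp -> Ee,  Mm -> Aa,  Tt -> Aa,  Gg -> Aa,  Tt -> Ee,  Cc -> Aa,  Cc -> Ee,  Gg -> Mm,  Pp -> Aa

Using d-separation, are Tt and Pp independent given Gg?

There are 4 undirected paths between Tt and Pp; checking each against the conditioning set {Gg}:
Path 1: Tt → Ee ← Pp
  Ee is a collider here and neither Ee nor any of its descendants is conditioned on, so the collider stays closed — the path is blocked at Ee.
Path 2: Tt → Ee ← Cc → Aa ← Pp
  Ee is a collider here and neither Ee nor any of its descendants is conditioned on, so the collider stays closed — the path is blocked at Ee.
Path 3: Tt → Aa ← Pp
  Aa is a collider here and neither Aa nor any of its descendants is conditioned on, so the collider stays closed — the path is blocked at Aa.
Path 4: Tt → Aa ← Cc → Ee ← Pp
  Aa is a collider here and neither Aa nor any of its descendants is conditioned on, so the collider stays closed — the path is blocked at Aa.
Every path is blocked, so Tt and Pp are d-separated given {Gg}.

Yes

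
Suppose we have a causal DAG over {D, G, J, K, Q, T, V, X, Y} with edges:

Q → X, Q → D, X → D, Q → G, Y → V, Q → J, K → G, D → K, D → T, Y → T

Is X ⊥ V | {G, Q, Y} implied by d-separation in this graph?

Yes

Enumerating the 3 paths from X to V and testing each for blocking by {G, Q, Y}:
  1. X → D → T ← Y → V — D:chain[open]; T:collider[blocks]; Y:fork[blocks] ⇒ blocked
  2. X ← Q → G ← K ← D → T ← Y → V — Q:fork[blocks]; G:collider[open]; K:chain[open]; D:fork[open]; T:collider[blocks]; Y:fork[blocks] ⇒ blocked
  3. X ← Q → D → T ← Y → V — Q:fork[blocks]; D:chain[open]; T:collider[blocks]; Y:fork[blocks] ⇒ blocked
Since every path is blocked, d-separation holds.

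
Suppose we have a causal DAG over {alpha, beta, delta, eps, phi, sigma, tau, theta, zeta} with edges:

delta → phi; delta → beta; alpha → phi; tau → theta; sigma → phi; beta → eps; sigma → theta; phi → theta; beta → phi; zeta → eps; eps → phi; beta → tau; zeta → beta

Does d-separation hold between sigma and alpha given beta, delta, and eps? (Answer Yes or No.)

Yes

6 paths connect sigma and alpha; each must be blocked for d-separation to hold:
  1. sigma → theta ← tau ← beta → eps → phi ← alpha — theta:collider[blocks]; tau:chain[open]; beta:fork[blocks]; eps:chain[blocks]; phi:collider[blocks] ⇒ blocked
  2. sigma → theta ← tau ← beta ← delta → phi ← alpha — theta:collider[blocks]; tau:chain[open]; beta:chain[blocks]; delta:fork[blocks]; phi:collider[blocks] ⇒ blocked
  3. sigma → theta ← tau ← beta ← zeta → eps → phi ← alpha — theta:collider[blocks]; tau:chain[open]; beta:chain[blocks]; zeta:fork[open]; eps:chain[blocks]; phi:collider[blocks] ⇒ blocked
  4. sigma → theta ← tau ← beta → phi ← alpha — theta:collider[blocks]; tau:chain[open]; beta:fork[blocks]; phi:collider[blocks] ⇒ blocked
  5. sigma → theta ← phi ← alpha — theta:collider[blocks]; phi:chain[open] ⇒ blocked
  6. sigma → phi ← alpha — phi:collider[blocks] ⇒ blocked
Since every path is blocked, d-separation holds.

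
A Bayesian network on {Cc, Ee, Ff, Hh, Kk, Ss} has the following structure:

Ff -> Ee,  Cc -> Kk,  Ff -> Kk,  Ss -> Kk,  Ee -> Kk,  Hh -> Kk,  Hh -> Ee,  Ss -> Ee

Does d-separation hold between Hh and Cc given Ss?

We examine all 4 paths between Hh and Cc:
Path 1: Hh → Kk ← Cc
  Kk is a collider here and neither Kk nor any of its descendants is conditioned on, so the collider stays closed — the path is blocked at Kk.
Path 2: Hh → Ee → Kk ← Cc
  Kk is a collider here and neither Kk nor any of its descendants is conditioned on, so the collider stays closed — the path is blocked at Kk.
Path 3: Hh → Ee ← Ss → Kk ← Cc
  Ee is a collider here and neither Ee nor any of its descendants is conditioned on, so the collider stays closed — the path is blocked at Ee.
Path 4: Hh → Ee ← Ff → Kk ← Cc
  Ee is a collider here and neither Ee nor any of its descendants is conditioned on, so the collider stays closed — the path is blocked at Ee.
All paths are blocked; Hh ⊥ Cc | {Ss} holds.

Yes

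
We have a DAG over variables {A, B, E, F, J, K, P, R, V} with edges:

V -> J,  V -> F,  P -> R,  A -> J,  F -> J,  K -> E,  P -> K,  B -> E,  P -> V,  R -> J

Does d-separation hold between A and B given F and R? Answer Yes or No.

Yes — A and B are d-separated given {F, R}.

We examine all 3 paths between A and B:
Path 1: A → J ← V ← P → K → E ← B
  J is a collider here and neither J nor any of its descendants is conditioned on, so the collider stays closed — the path is blocked at J.
Path 2: A → J ← F ← V ← P → K → E ← B
  J is a collider here and neither J nor any of its descendants is conditioned on, so the collider stays closed — the path is blocked at J.
Path 3: A → J ← R ← P → K → E ← B
  J is a collider here and neither J nor any of its descendants is conditioned on, so the collider stays closed — the path is blocked at J.
All paths are blocked; A ⊥ B | {F, R} holds.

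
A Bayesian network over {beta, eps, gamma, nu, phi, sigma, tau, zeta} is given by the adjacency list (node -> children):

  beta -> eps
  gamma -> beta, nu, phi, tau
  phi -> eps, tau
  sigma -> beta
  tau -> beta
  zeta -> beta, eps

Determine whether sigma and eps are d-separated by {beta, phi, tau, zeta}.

6 paths connect sigma and eps; each must be blocked for d-separation to hold:
Path 1: sigma → beta ← tau ← phi → eps
  tau is a chain here and tau is conditioned on, so the path is blocked at tau.
Path 2: sigma → beta ← tau ← gamma → phi → eps
  tau is a chain here and tau is conditioned on, so the path is blocked at tau.
Path 3: sigma → beta → eps
  beta is a chain here and beta is conditioned on, so the path is blocked at beta.
Path 4: sigma → beta ← zeta → eps
  zeta is a fork here and zeta is conditioned on, so the path is blocked at zeta.
Path 5: sigma → beta ← gamma → phi → eps
  phi is a chain here and phi is conditioned on, so the path is blocked at phi.
Path 6: sigma → beta ← gamma → tau ← phi → eps
  phi is a fork here and phi is conditioned on, so the path is blocked at phi.
Every path is blocked, so sigma and eps are d-separated given {beta, phi, tau, zeta}.

Yes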